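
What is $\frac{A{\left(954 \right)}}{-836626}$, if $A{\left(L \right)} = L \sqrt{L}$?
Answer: $- \frac{1431 \sqrt{106}}{418313} \approx -0.03522$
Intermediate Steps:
$A{\left(L \right)} = L^{\frac{3}{2}}$
$\frac{A{\left(954 \right)}}{-836626} = \frac{954^{\frac{3}{2}}}{-836626} = 2862 \sqrt{106} \left(- \frac{1}{836626}\right) = - \frac{1431 \sqrt{106}}{418313}$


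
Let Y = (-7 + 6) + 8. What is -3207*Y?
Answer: -22449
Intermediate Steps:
Y = 7 (Y = -1 + 8 = 7)
-3207*Y = -3207*7 = -22449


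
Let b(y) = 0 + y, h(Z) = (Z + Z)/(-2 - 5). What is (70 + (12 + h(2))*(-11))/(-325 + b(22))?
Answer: 130/707 ≈ 0.18388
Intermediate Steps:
h(Z) = -2*Z/7 (h(Z) = (2*Z)/(-7) = (2*Z)*(-⅐) = -2*Z/7)
b(y) = y
(70 + (12 + h(2))*(-11))/(-325 + b(22)) = (70 + (12 - 2/7*2)*(-11))/(-325 + 22) = (70 + (12 - 4/7)*(-11))/(-303) = (70 + (80/7)*(-11))*(-1/303) = (70 - 880/7)*(-1/303) = -390/7*(-1/303) = 130/707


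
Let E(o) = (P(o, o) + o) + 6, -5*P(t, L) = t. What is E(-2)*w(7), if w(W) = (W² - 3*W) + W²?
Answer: 1694/5 ≈ 338.80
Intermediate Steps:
P(t, L) = -t/5
w(W) = -3*W + 2*W²
E(o) = 6 + 4*o/5 (E(o) = (-o/5 + o) + 6 = 4*o/5 + 6 = 6 + 4*o/5)
E(-2)*w(7) = (6 + (⅘)*(-2))*(7*(-3 + 2*7)) = (6 - 8/5)*(7*(-3 + 14)) = 22*(7*11)/5 = (22/5)*77 = 1694/5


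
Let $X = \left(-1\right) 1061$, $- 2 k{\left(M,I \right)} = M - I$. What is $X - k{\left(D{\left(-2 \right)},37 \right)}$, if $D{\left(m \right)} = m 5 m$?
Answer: $- \frac{2139}{2} \approx -1069.5$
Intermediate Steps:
$D{\left(m \right)} = 5 m^{2}$ ($D{\left(m \right)} = 5 m m = 5 m^{2}$)
$k{\left(M,I \right)} = \frac{I}{2} - \frac{M}{2}$ ($k{\left(M,I \right)} = - \frac{M - I}{2} = \frac{I}{2} - \frac{M}{2}$)
$X = -1061$
$X - k{\left(D{\left(-2 \right)},37 \right)} = -1061 - \left(\frac{1}{2} \cdot 37 - \frac{5 \left(-2\right)^{2}}{2}\right) = -1061 - \left(\frac{37}{2} - \frac{5 \cdot 4}{2}\right) = -1061 - \left(\frac{37}{2} - 10\right) = -1061 - \frac{17}{2} = - \frac{2139}{2}$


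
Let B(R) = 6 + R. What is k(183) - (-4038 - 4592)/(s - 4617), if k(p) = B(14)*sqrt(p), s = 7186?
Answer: 8630/2569 + 20*sqrt(183) ≈ 273.91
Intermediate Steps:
k(p) = 20*sqrt(p) (k(p) = (6 + 14)*sqrt(p) = 20*sqrt(p))
k(183) - (-4038 - 4592)/(s - 4617) = 20*sqrt(183) - (-4038 - 4592)/(7186 - 4617) = 20*sqrt(183) - (-8630)/2569 = 20*sqrt(183) - 1*(-8630/2569) = 20*sqrt(183) + 8630/2569 = 8630/2569 + 20*sqrt(183)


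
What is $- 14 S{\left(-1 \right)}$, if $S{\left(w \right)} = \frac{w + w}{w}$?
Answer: $-28$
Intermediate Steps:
$S{\left(w \right)} = 2$ ($S{\left(w \right)} = \frac{2 w}{w} = 2$)
$- 14 S{\left(-1 \right)} = \left(-14\right) 2 = -28$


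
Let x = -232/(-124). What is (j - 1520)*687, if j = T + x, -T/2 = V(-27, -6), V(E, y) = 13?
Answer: -32885316/31 ≈ -1.0608e+6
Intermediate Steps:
T = -26 (T = -2*13 = -26)
x = 58/31 (x = -232*(-1/124) = 58/31 ≈ 1.8710)
j = -748/31 (j = -26 + 58/31 = -748/31 ≈ -24.129)
(j - 1520)*687 = (-748/31 - 1520)*687 = -47868/31*687 = -32885316/31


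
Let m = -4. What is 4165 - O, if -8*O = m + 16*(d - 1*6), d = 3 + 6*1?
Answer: 8341/2 ≈ 4170.5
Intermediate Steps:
d = 9 (d = 3 + 6 = 9)
O = -11/2 (O = -(-4 + 16*(9 - 1*6))/8 = -(-4 + 16*(9 - 6))/8 = -(-4 + 16*3)/8 = -(-4 + 48)/8 = -⅛*44 = -11/2 ≈ -5.5000)
4165 - O = 4165 - 1*(-11/2) = 4165 + 11/2 = 8341/2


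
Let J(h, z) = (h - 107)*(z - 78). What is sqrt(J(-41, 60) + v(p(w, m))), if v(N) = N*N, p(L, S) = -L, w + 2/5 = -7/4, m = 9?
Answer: sqrt(1067449)/20 ≈ 51.659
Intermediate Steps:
J(h, z) = (-107 + h)*(-78 + z)
w = -43/20 (w = -2/5 - 7/4 = -43/20 ≈ -2.1500)
v(N) = N**2
sqrt(J(-41, 60) + v(p(w, m))) = sqrt((8346 - 107*60 - 78*(-41) - 41*60) + (-1*(-43/20))**2) = sqrt((8346 - 6420 + 3198 - 2460) + (43/20)**2) = sqrt(2664 + 1849/400) = sqrt(1067449/400) = sqrt(1067449)/20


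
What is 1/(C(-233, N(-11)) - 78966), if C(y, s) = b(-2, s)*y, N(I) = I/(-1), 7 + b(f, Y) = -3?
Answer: -1/76636 ≈ -1.3049e-5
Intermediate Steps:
b(f, Y) = -10 (b(f, Y) = -7 - 3 = -10)
N(I) = -I (N(I) = I*(-1) = -I)
C(y, s) = -10*y
1/(C(-233, N(-11)) - 78966) = 1/(-10*(-233) - 78966) = 1/(2330 - 78966) = 1/(-76636) = -1/76636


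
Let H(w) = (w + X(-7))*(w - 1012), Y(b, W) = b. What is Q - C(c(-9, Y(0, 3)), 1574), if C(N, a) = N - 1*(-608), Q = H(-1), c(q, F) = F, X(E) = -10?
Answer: 10535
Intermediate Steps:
H(w) = (-1012 + w)*(-10 + w) (H(w) = (w - 10)*(w - 1012) = (-10 + w)*(-1012 + w) = (-1012 + w)*(-10 + w))
Q = 11143 (Q = 10120 + (-1)² - 1022*(-1) = 10120 + 1 + 1022 = 11143)
C(N, a) = 608 + N (C(N, a) = N + 608 = 608 + N)
Q - C(c(-9, Y(0, 3)), 1574) = 11143 - (608 + 0) = 11143 - 1*608 = 11143 - 608 = 10535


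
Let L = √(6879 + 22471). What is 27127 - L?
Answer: 27127 - 5*√1174 ≈ 26956.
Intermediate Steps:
L = 5*√1174 (L = √29350 = 5*√1174 ≈ 171.32)
27127 - L = 27127 - 5*√1174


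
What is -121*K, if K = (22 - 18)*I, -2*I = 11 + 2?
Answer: 3146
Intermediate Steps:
I = -13/2 (I = -(11 + 2)/2 = -½*13 = -13/2 ≈ -6.5000)
K = -26 (K = (22 - 18)*(-13/2) = 4*(-13/2) = -26)
-121*K = -121*(-26) = 3146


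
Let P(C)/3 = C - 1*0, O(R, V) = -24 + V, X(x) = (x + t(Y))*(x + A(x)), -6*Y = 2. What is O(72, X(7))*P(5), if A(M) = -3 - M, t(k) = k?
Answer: -660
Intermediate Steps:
Y = -⅓ (Y = -⅙*2 = -⅓ ≈ -0.33333)
X(x) = 1 - 3*x (X(x) = (x - ⅓)*(x + (-3 - x)) = (-⅓ + x)*(-3) = 1 - 3*x)
P(C) = 3*C (P(C) = 3*(C - 1*0) = 3*(C + 0) = 3*C)
O(72, X(7))*P(5) = (-24 + (1 - 3*7))*(3*5) = (-24 + (1 - 21))*15 = (-24 - 20)*15 = -44*15 = -660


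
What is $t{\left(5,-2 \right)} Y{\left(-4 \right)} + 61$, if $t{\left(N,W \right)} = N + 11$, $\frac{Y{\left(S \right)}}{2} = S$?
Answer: $-67$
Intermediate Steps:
$Y{\left(S \right)} = 2 S$
$t{\left(N,W \right)} = 11 + N$
$t{\left(5,-2 \right)} Y{\left(-4 \right)} + 61 = \left(11 + 5\right) 2 \left(-4\right) + 61 = 16 \left(-8\right) + 61 = -128 + 61 = -67$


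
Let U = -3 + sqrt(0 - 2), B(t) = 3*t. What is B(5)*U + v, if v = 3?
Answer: -42 + 15*I*sqrt(2) ≈ -42.0 + 21.213*I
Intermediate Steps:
U = -3 + I*sqrt(2) (U = -3 + sqrt(-2) = -3 + I*sqrt(2) ≈ -3.0 + 1.4142*I)
B(5)*U + v = (3*5)*(-3 + I*sqrt(2)) + 3 = 15*(-3 + I*sqrt(2)) + 3 = (-45 + 15*I*sqrt(2)) + 3 = -42 + 15*I*sqrt(2)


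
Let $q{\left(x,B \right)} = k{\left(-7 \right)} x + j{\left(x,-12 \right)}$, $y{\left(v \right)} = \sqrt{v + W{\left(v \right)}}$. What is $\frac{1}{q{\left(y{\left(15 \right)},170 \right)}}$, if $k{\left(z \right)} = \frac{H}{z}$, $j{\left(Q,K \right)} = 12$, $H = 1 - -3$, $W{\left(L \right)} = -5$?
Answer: $\frac{147}{1724} + \frac{7 \sqrt{10}}{1724} \approx 0.098107$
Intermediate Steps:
$H = 4$ ($H = 1 + 3 = 4$)
$k{\left(z \right)} = \frac{4}{z}$
$y{\left(v \right)} = \sqrt{-5 + v}$ ($y{\left(v \right)} = \sqrt{v - 5} = \sqrt{-5 + v}$)
$q{\left(x,B \right)} = 12 - \frac{4 x}{7}$ ($q{\left(x,B \right)} = \frac{4}{-7} x + 12 = 4 \left(- \frac{1}{7}\right) x + 12 = - \frac{4 x}{7} + 12 = 12 - \frac{4 x}{7}$)
$\frac{1}{q{\left(y{\left(15 \right)},170 \right)}} = \frac{1}{12 - \frac{4 \sqrt{-5 + 15}}{7}} = \frac{1}{12 - \frac{4 \sqrt{10}}{7}}$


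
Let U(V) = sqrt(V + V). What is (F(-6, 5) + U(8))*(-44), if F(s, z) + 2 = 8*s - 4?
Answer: 2200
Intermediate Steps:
U(V) = sqrt(2)*sqrt(V) (U(V) = sqrt(2*V) = sqrt(2)*sqrt(V))
F(s, z) = -6 + 8*s (F(s, z) = -2 + (8*s - 4) = -2 + (-4 + 8*s) = -6 + 8*s)
(F(-6, 5) + U(8))*(-44) = ((-6 + 8*(-6)) + sqrt(2)*sqrt(8))*(-44) = ((-6 - 48) + sqrt(2)*(2*sqrt(2)))*(-44) = (-54 + 4)*(-44) = -50*(-44) = 2200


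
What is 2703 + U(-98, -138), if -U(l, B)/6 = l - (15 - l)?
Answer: 3969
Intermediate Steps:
U(l, B) = 90 - 12*l (U(l, B) = -6*(l - (15 - l)) = -6*(l + (-15 + l)) = -6*(-15 + 2*l) = 90 - 12*l)
2703 + U(-98, -138) = 2703 + (90 - 12*(-98)) = 2703 + (90 + 1176) = 2703 + 1266 = 3969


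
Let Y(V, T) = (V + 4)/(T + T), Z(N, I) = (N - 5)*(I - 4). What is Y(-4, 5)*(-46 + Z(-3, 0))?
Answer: 0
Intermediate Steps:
Z(N, I) = (-5 + N)*(-4 + I)
Y(V, T) = (4 + V)/(2*T) (Y(V, T) = (4 + V)/((2*T)) = (4 + V)*(1/(2*T)) = (4 + V)/(2*T))
Y(-4, 5)*(-46 + Z(-3, 0)) = ((½)*(4 - 4)/5)*(-46 + (20 - 5*0 - 4*(-3) + 0*(-3))) = ((½)*(⅕)*0)*(-46 + (20 + 0 + 12 + 0)) = 0*(-46 + 32) = 0*(-14) = 0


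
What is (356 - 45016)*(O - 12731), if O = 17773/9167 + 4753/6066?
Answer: 15804763469939290/27803511 ≈ 5.6844e+8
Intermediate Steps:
O = 151381769/55607022 (O = 17773*(1/9167) + 4753*(1/6066) = 17773/9167 + 4753/6066 = 151381769/55607022 ≈ 2.7224)
(356 - 45016)*(O - 12731) = (356 - 45016)*(151381769/55607022 - 12731) = -44660*(-707781615313/55607022) = 15804763469939290/27803511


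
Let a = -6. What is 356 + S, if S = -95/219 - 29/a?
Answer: 157855/438 ≈ 360.40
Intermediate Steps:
S = 1927/438 (S = -95/219 - 29/(-6) = -95*1/219 - 29*(-⅙) = -95/219 + 29/6 = 1927/438 ≈ 4.3995)
356 + S = 356 + 1927/438 = 157855/438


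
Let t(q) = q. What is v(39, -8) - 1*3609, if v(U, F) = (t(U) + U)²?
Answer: 2475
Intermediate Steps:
v(U, F) = 4*U² (v(U, F) = (U + U)² = (2*U)² = 4*U²)
v(39, -8) - 1*3609 = 4*39² - 1*3609 = 4*1521 - 3609 = 6084 - 3609 = 2475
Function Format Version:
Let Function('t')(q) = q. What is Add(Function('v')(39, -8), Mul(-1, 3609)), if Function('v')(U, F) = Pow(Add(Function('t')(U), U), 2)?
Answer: 2475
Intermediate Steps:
Function('v')(U, F) = Mul(4, Pow(U, 2)) (Function('v')(U, F) = Pow(Add(U, U), 2) = Pow(Mul(2, U), 2) = Mul(4, Pow(U, 2)))
Add(Function('v')(39, -8), Mul(-1, 3609)) = Add(Mul(4, Pow(39, 2)), Mul(-1, 3609)) = Add(Mul(4, 1521), -3609) = Add(6084, -3609) = 2475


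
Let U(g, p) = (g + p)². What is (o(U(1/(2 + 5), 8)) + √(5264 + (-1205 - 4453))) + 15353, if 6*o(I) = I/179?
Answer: 269323409/17542 + I*√394 ≈ 15353.0 + 19.849*I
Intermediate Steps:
o(I) = I/1074 (o(I) = (I/179)/6 = I/1074)
(o(U(1/(2 + 5), 8)) + √(5264 + (-1205 - 4453))) + 15353 = ((1/(2 + 5) + 8)²/1074 + √(5264 + (-1205 - 4453))) + 15353 = ((1/7 + 8)²/1074 + √(5264 - 5658)) + 15353 = ((⅐ + 8)²/1074 + √(-394)) + 15353 = ((57/7)²/1074 + I*√394) + 15353 = ((1/1074)*(3249/49) + I*√394) + 15353 = (1083/17542 + I*√394) + 15353 = 269323409/17542 + I*√394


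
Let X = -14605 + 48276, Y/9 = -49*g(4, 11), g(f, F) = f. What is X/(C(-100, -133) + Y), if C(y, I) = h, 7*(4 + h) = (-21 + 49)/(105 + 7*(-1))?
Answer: -1649879/86630 ≈ -19.045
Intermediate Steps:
h = -194/49 (h = -4 + ((-21 + 49)/(105 + 7*(-1)))/7 = -4 + (28/(105 - 7))/7 = -4 + (28/98)/7 = -4 + (28*(1/98))/7 = -4 + (1/7)*(2/7) = -4 + 2/49 = -194/49 ≈ -3.9592)
C(y, I) = -194/49
Y = -1764 (Y = 9*(-49*4) = 9*(-196) = -1764)
X = 33671
X/(C(-100, -133) + Y) = 33671/(-194/49 - 1764) = 33671/(-86630/49) = 33671*(-49/86630) = -1649879/86630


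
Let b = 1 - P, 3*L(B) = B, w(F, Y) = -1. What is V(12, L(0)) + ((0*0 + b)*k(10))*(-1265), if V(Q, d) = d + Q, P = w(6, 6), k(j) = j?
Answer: -25288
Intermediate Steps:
L(B) = B/3
P = -1
b = 2 (b = 1 - 1*(-1) = 1 + 1 = 2)
V(Q, d) = Q + d
V(12, L(0)) + ((0*0 + b)*k(10))*(-1265) = (12 + (1/3)*0) + ((0*0 + 2)*10)*(-1265) = (12 + 0) + ((0 + 2)*10)*(-1265) = 12 + (2*10)*(-1265) = 12 + 20*(-1265) = 12 - 25300 = -25288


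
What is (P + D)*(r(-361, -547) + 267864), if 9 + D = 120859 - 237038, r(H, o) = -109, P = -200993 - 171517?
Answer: -130851332990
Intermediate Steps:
P = -372510
D = -116188 (D = -9 + (120859 - 237038) = -9 - 116179 = -116188)
(P + D)*(r(-361, -547) + 267864) = (-372510 - 116188)*(-109 + 267864) = -488698*267755 = -130851332990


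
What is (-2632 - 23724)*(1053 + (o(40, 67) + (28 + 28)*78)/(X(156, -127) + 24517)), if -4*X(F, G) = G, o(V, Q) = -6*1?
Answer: -2725652732748/98195 ≈ -2.7758e+7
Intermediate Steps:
o(V, Q) = -6
X(F, G) = -G/4
(-2632 - 23724)*(1053 + (o(40, 67) + (28 + 28)*78)/(X(156, -127) + 24517)) = (-2632 - 23724)*(1053 + (-6 + (28 + 28)*78)/(-¼*(-127) + 24517)) = -26356*(1053 + (-6 + 56*78)/(127/4 + 24517)) = -26356*(1053 + (-6 + 4368)/(98195/4)) = -26356*(1053 + 4362*(4/98195)) = -26356*(1053 + 17448/98195) = -26356*103416783/98195 = -2725652732748/98195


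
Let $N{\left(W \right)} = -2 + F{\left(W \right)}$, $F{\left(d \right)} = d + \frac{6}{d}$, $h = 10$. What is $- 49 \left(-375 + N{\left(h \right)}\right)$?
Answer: $\frac{89768}{5} \approx 17954.0$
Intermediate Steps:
$N{\left(W \right)} = -2 + W + \frac{6}{W}$ ($N{\left(W \right)} = -2 + \left(W + \frac{6}{W}\right) = -2 + W + \frac{6}{W}$)
$- 49 \left(-375 + N{\left(h \right)}\right) = - 49 \left(-375 + \left(-2 + 10 + \frac{6}{10}\right)\right) = - 49 \left(-375 + \left(-2 + 10 + 6 \cdot \frac{1}{10}\right)\right) = - 49 \left(-375 + \left(-2 + 10 + \frac{3}{5}\right)\right) = - 49 \left(-375 + \frac{43}{5}\right) = \left(-49\right) \left(- \frac{1832}{5}\right) = \frac{89768}{5}$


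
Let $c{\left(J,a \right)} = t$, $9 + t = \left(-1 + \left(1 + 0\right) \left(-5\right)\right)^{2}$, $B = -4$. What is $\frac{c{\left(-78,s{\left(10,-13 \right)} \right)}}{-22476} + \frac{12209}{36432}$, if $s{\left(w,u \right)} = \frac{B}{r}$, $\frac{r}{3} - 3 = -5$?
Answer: $\frac{22785485}{68237136} \approx 0.33392$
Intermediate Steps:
$r = -6$ ($r = 9 + 3 \left(-5\right) = 9 - 15 = -6$)
$s{\left(w,u \right)} = \frac{2}{3}$ ($s{\left(w,u \right)} = - \frac{4}{-6} = \left(-4\right) \left(- \frac{1}{6}\right) = \frac{2}{3}$)
$t = 27$ ($t = -9 + \left(-1 + \left(1 + 0\right) \left(-5\right)\right)^{2} = -9 + \left(-1 + 1 \left(-5\right)\right)^{2} = -9 + \left(-1 - 5\right)^{2} = -9 + \left(-6\right)^{2} = -9 + 36 = 27$)
$c{\left(J,a \right)} = 27$
$\frac{c{\left(-78,s{\left(10,-13 \right)} \right)}}{-22476} + \frac{12209}{36432} = \frac{27}{-22476} + \frac{12209}{36432} = 27 \left(- \frac{1}{22476}\right) + 12209 \cdot \frac{1}{36432} = - \frac{9}{7492} + \frac{12209}{36432} = \frac{22785485}{68237136}$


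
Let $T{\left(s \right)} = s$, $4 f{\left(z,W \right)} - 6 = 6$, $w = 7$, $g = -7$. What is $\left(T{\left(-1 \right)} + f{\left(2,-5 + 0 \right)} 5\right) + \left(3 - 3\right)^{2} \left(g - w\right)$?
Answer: $14$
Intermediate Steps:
$f{\left(z,W \right)} = 3$ ($f{\left(z,W \right)} = \frac{3}{2} + \frac{1}{4} \cdot 6 = \frac{3}{2} + \frac{3}{2} = 3$)
$\left(T{\left(-1 \right)} + f{\left(2,-5 + 0 \right)} 5\right) + \left(3 - 3\right)^{2} \left(g - w\right) = \left(-1 + 3 \cdot 5\right) + \left(3 - 3\right)^{2} \left(-7 - 7\right) = \left(-1 + 15\right) + 0^{2} \left(-7 - 7\right) = 14 + 0 \left(-14\right) = 14 + 0 = 14$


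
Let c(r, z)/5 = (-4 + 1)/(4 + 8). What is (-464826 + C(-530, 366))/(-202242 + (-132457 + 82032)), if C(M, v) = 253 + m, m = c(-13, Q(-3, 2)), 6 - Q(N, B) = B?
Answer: 1858297/1010668 ≈ 1.8387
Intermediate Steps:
Q(N, B) = 6 - B
c(r, z) = -5/4 (c(r, z) = 5*((-4 + 1)/(4 + 8)) = 5*(-3/12) = 5*(-3*1/12) = 5*(-¼) = -5/4)
m = -5/4 ≈ -1.2500
C(M, v) = 1007/4 (C(M, v) = 253 - 5/4 = 1007/4)
(-464826 + C(-530, 366))/(-202242 + (-132457 + 82032)) = (-464826 + 1007/4)/(-202242 + (-132457 + 82032)) = -1858297/(4*(-202242 - 50425)) = -1858297/4/(-252667) = -1858297/4*(-1/252667) = 1858297/1010668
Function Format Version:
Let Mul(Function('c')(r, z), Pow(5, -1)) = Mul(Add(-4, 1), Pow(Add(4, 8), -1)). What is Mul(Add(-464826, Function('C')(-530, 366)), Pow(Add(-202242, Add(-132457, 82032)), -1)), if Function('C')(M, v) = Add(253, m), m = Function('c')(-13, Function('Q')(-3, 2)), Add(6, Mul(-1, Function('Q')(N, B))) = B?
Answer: Rational(1858297, 1010668) ≈ 1.8387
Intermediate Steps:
Function('Q')(N, B) = Add(6, Mul(-1, B))
Function('c')(r, z) = Rational(-5, 4) (Function('c')(r, z) = Mul(5, Mul(Add(-4, 1), Pow(Add(4, 8), -1))) = Mul(5, Mul(-3, Pow(12, -1))) = Mul(5, Mul(-3, Rational(1, 12))) = Mul(5, Rational(-1, 4)) = Rational(-5, 4))
m = Rational(-5, 4) ≈ -1.2500
Function('C')(M, v) = Rational(1007, 4) (Function('C')(M, v) = Add(253, Rational(-5, 4)) = Rational(1007, 4))
Mul(Add(-464826, Function('C')(-530, 366)), Pow(Add(-202242, Add(-132457, 82032)), -1)) = Mul(Add(-464826, Rational(1007, 4)), Pow(Add(-202242, Add(-132457, 82032)), -1)) = Mul(Rational(-1858297, 4), Pow(Add(-202242, -50425), -1)) = Mul(Rational(-1858297, 4), Pow(-252667, -1)) = Mul(Rational(-1858297, 4), Rational(-1, 252667)) = Rational(1858297, 1010668)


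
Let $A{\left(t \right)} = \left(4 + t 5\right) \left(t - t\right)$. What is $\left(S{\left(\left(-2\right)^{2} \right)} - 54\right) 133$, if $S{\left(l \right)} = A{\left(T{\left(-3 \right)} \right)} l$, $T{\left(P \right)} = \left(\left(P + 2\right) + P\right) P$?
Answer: $-7182$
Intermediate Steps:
$T{\left(P \right)} = P \left(2 + 2 P\right)$ ($T{\left(P \right)} = \left(\left(2 + P\right) + P\right) P = \left(2 + 2 P\right) P = P \left(2 + 2 P\right)$)
$A{\left(t \right)} = 0$ ($A{\left(t \right)} = \left(4 + 5 t\right) 0 = 0$)
$S{\left(l \right)} = 0$ ($S{\left(l \right)} = 0 l = 0$)
$\left(S{\left(\left(-2\right)^{2} \right)} - 54\right) 133 = \left(0 - 54\right) 133 = \left(-54\right) 133 = -7182$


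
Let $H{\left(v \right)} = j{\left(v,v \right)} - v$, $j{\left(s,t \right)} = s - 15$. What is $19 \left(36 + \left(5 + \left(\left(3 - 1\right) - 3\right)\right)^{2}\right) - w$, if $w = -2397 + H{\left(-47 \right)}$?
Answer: $3400$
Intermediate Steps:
$j{\left(s,t \right)} = -15 + s$ ($j{\left(s,t \right)} = s - 15 = -15 + s$)
$H{\left(v \right)} = -15$ ($H{\left(v \right)} = \left(-15 + v\right) - v = -15$)
$w = -2412$ ($w = -2397 - 15 = -2412$)
$19 \left(36 + \left(5 + \left(\left(3 - 1\right) - 3\right)\right)^{2}\right) - w = 19 \left(36 + \left(5 + \left(\left(3 - 1\right) - 3\right)\right)^{2}\right) - -2412 = 19 \left(36 + \left(5 + \left(2 - 3\right)\right)^{2}\right) + 2412 = 19 \left(36 + \left(5 - 1\right)^{2}\right) + 2412 = 19 \left(36 + 4^{2}\right) + 2412 = 19 \left(36 + 16\right) + 2412 = 19 \cdot 52 + 2412 = 988 + 2412 = 3400$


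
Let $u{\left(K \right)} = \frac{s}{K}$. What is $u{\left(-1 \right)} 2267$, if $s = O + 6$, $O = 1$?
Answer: $-15869$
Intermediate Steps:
$s = 7$ ($s = 1 + 6 = 7$)
$u{\left(K \right)} = \frac{7}{K}$
$u{\left(-1 \right)} 2267 = \frac{7}{-1} \cdot 2267 = 7 \left(-1\right) 2267 = \left(-7\right) 2267 = -15869$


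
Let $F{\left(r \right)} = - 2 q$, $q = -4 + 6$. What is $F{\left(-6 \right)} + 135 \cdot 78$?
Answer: $10526$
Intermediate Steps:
$q = 2$
$F{\left(r \right)} = -4$ ($F{\left(r \right)} = \left(-2\right) 2 = -4$)
$F{\left(-6 \right)} + 135 \cdot 78 = -4 + 135 \cdot 78 = -4 + 10530 = 10526$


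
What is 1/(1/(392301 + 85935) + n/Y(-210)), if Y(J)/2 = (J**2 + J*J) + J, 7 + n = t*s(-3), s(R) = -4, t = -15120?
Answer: 166984070/57382027 ≈ 2.9100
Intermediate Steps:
n = 60473 (n = -7 - 15120*(-4) = -7 + 60480 = 60473)
Y(J) = 2*J + 4*J**2 (Y(J) = 2*((J**2 + J*J) + J) = 2*((J**2 + J**2) + J) = 2*(2*J**2 + J) = 2*(J + 2*J**2) = 2*J + 4*J**2)
1/(1/(392301 + 85935) + n/Y(-210)) = 1/(1/(392301 + 85935) + 60473/((2*(-210)*(1 + 2*(-210))))) = 1/(1/478236 + 60473/((2*(-210)*(1 - 420)))) = 1/(1/478236 + 60473/((2*(-210)*(-419)))) = 1/(1/478236 + 60473/175980) = 1/(1/478236 + 60473*(1/175980)) = 1/(1/478236 + 8639/25140) = 1/(57382027/166984070) = 166984070/57382027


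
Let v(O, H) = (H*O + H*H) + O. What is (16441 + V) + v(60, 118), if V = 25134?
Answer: 62639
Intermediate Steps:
v(O, H) = O + H**2 + H*O (v(O, H) = (H*O + H**2) + O = (H**2 + H*O) + O = O + H**2 + H*O)
(16441 + V) + v(60, 118) = (16441 + 25134) + (60 + 118**2 + 118*60) = 41575 + (60 + 13924 + 7080) = 41575 + 21064 = 62639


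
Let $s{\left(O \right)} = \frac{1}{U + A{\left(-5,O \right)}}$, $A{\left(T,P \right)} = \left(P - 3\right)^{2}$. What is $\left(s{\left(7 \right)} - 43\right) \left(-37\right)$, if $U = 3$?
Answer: $\frac{30192}{19} \approx 1589.1$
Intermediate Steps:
$A{\left(T,P \right)} = \left(-3 + P\right)^{2}$
$s{\left(O \right)} = \frac{1}{3 + \left(-3 + O\right)^{2}}$
$\left(s{\left(7 \right)} - 43\right) \left(-37\right) = \left(\frac{1}{3 + \left(-3 + 7\right)^{2}} - 43\right) \left(-37\right) = \left(\frac{1}{3 + 4^{2}} - 43\right) \left(-37\right) = \left(\frac{1}{3 + 16} - 43\right) \left(-37\right) = \left(\frac{1}{19} - 43\right) \left(-37\right) = \left(- \frac{816}{19}\right) \left(-37\right) = \frac{30192}{19}$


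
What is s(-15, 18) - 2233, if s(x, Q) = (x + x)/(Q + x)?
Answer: -2243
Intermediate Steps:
s(x, Q) = 2*x/(Q + x) (s(x, Q) = (2*x)/(Q + x) = 2*x/(Q + x))
s(-15, 18) - 2233 = 2*(-15)/(18 - 15) - 2233 = 2*(-15)/3 - 2233 = 2*(-15)*(⅓) - 2233 = -10 - 2233 = -2243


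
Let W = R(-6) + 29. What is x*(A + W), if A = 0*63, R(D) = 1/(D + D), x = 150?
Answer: 8675/2 ≈ 4337.5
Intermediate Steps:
R(D) = 1/(2*D)
A = 0
W = 347/12 (W = (1/2)/(-6) + 29 = (1/2)*(-1/6) + 29 = -1/12 + 29 = 347/12 ≈ 28.917)
x*(A + W) = 150*(0 + 347/12) = 150*(347/12) = 8675/2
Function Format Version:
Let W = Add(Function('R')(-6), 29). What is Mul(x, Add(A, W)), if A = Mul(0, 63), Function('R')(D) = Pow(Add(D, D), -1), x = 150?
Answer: Rational(8675, 2) ≈ 4337.5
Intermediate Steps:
Function('R')(D) = Mul(Rational(1, 2), Pow(D, -1)) (Function('R')(D) = Pow(Mul(2, D), -1) = Mul(Rational(1, 2), Pow(D, -1)))
A = 0
W = Rational(347, 12) (W = Add(Mul(Rational(1, 2), Pow(-6, -1)), 29) = Add(Mul(Rational(1, 2), Rational(-1, 6)), 29) = Add(Rational(-1, 12), 29) = Rational(347, 12) ≈ 28.917)
Mul(x, Add(A, W)) = Mul(150, Add(0, Rational(347, 12))) = Mul(150, Rational(347, 12)) = Rational(8675, 2)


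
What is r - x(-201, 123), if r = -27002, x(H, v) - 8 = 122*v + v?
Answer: -42139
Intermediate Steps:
x(H, v) = 8 + 123*v (x(H, v) = 8 + (122*v + v) = 8 + 123*v)
r - x(-201, 123) = -27002 - (8 + 123*123) = -27002 - (8 + 15129) = -27002 - 1*15137 = -27002 - 15137 = -42139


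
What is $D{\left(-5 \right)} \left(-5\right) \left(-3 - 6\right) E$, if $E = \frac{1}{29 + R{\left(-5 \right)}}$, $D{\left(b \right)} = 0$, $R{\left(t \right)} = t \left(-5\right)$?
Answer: $0$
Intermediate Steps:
$R{\left(t \right)} = - 5 t$
$E = \frac{1}{54}$ ($E = \frac{1}{29 - -25} = \frac{1}{29 + 25} = \frac{1}{54} \approx 0.018519$)
$D{\left(-5 \right)} \left(-5\right) \left(-3 - 6\right) E = 0 \left(-5\right) \left(-3 - 6\right) \frac{1}{54} = 0 \left(-3 - 6\right) \frac{1}{54} = 0 \left(-9\right) \frac{1}{54} = 0 \cdot \frac{1}{54} = 0$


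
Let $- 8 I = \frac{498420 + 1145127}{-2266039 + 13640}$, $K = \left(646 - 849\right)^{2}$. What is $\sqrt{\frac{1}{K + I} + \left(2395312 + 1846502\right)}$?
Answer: $\frac{\sqrt{93555282032093860998571514014}}{148510905335} \approx 2059.6$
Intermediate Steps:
$K = 41209$ ($K = \left(-203\right)^{2} = 41209$)
$I = \frac{1643547}{18019192}$ ($I = - \frac{\left(498420 + 1145127\right) \frac{1}{-2266039 + 13640}}{8} = - \frac{1643547 \frac{1}{-2252399}}{8} = - \frac{1643547 \left(- \frac{1}{2252399}\right)}{8} = \left(- \frac{1}{8}\right) \left(- \frac{1643547}{2252399}\right) = \frac{1643547}{18019192} \approx 0.091211$)
$\sqrt{\frac{1}{K + I} + \left(2395312 + 1846502\right)} = \sqrt{\frac{1}{41209 + \frac{1643547}{18019192}} + \left(2395312 + 1846502\right)} = \sqrt{\frac{1}{\frac{742554526675}{18019192}} + 4241814} = \sqrt{\frac{18019192}{742554526675} + 4241814} = \sqrt{\frac{3149778187031407642}{742554526675}} = \frac{\sqrt{93555282032093860998571514014}}{148510905335}$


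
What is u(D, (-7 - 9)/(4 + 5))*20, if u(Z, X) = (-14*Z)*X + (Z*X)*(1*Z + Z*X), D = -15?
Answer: -11200/9 ≈ -1244.4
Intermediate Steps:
u(Z, X) = -14*X*Z + X*Z*(Z + X*Z) (u(Z, X) = -14*X*Z + (X*Z)*(Z + X*Z) = -14*X*Z + X*Z*(Z + X*Z))
u(D, (-7 - 9)/(4 + 5))*20 = (((-7 - 9)/(4 + 5))*(-15)*(-14 - 15 + ((-7 - 9)/(4 + 5))*(-15)))*20 = (-16/9*(-15)*(-14 - 15 - 16/9*(-15)))*20 = (-16*⅑*(-15)*(-14 - 15 - 16*⅑*(-15)))*20 = -16/9*(-15)*(-14 - 15 - 16/9*(-15))*20 = -16/9*(-15)*(-14 - 15 + 80/3)*20 = -16/9*(-15)*(-7/3)*20 = -560/9*20 = -11200/9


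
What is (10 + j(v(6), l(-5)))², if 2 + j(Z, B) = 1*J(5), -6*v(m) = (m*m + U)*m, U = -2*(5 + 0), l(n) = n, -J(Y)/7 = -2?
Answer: 484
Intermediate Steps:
J(Y) = 14 (J(Y) = -7*(-2) = 14)
U = -10 (U = -2*5 = -10)
v(m) = -m*(-10 + m²)/6 (v(m) = -(m*m - 10)*m/6 = -(m² - 10)*m/6 = -(-10 + m²)*m/6 = -m*(-10 + m²)/6)
j(Z, B) = 12 (j(Z, B) = -2 + 1*14 = -2 + 14 = 12)
(10 + j(v(6), l(-5)))² = (10 + 12)² = 22² = 484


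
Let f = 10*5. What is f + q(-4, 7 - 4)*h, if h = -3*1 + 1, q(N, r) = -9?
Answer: 68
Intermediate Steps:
h = -2 (h = -3 + 1 = -2)
f = 50
f + q(-4, 7 - 4)*h = 50 - 9*(-2) = 50 + 18 = 68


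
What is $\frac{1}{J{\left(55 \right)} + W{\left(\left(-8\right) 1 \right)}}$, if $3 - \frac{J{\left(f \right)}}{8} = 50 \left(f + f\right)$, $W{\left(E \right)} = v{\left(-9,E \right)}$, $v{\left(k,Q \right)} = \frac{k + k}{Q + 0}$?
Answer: $- \frac{4}{175895} \approx -2.2741 \cdot 10^{-5}$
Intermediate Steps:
$v{\left(k,Q \right)} = \frac{2 k}{Q}$
$W{\left(E \right)} = - \frac{18}{E}$ ($W{\left(E \right)} = 2 \left(-9\right) \frac{1}{E} = - \frac{18}{E}$)
$J{\left(f \right)} = 24 - 800 f$ ($J{\left(f \right)} = 24 - 8 \cdot 50 \left(f + f\right) = 24 - 8 \cdot 50 \cdot 2 f = 24 - 8 \cdot 100 f = 24 - 800 f$)
$\frac{1}{J{\left(55 \right)} + W{\left(\left(-8\right) 1 \right)}} = \frac{1}{\left(24 - 44000\right) - \frac{18}{\left(-8\right) 1}} = \frac{1}{\left(24 - 44000\right) - \frac{18}{-8}} = \frac{1}{-43976 - - \frac{9}{4}} = \frac{1}{-43976 + \frac{9}{4}} = \frac{1}{- \frac{175895}{4}} = - \frac{4}{175895}$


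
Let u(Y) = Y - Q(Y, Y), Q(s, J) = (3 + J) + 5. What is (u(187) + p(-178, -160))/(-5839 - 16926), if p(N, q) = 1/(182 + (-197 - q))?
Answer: 1159/3300925 ≈ 0.00035111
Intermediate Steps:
p(N, q) = 1/(-15 - q)
Q(s, J) = 8 + J
u(Y) = -8 (u(Y) = Y - (8 + Y) = Y + (-8 - Y) = -8)
(u(187) + p(-178, -160))/(-5839 - 16926) = (-8 - 1/(15 - 160))/(-5839 - 16926) = (-8 - 1/(-145))/(-22765) = (-8 - 1*(-1/145))*(-1/22765) = (-8 + 1/145)*(-1/22765) = -1159/145*(-1/22765) = 1159/3300925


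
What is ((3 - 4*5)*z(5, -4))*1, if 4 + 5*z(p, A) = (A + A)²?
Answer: -204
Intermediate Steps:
z(p, A) = -⅘ + 4*A²/5 (z(p, A) = -⅘ + (A + A)²/5 = -⅘ + (2*A)²/5 = -⅘ + (4*A²)/5 = -⅘ + 4*A²/5)
((3 - 4*5)*z(5, -4))*1 = ((3 - 4*5)*(-⅘ + (⅘)*(-4)²))*1 = ((3 - 20)*(-⅘ + (⅘)*16))*1 = -17*(-⅘ + 64/5)*1 = -17*12*1 = -204*1 = -204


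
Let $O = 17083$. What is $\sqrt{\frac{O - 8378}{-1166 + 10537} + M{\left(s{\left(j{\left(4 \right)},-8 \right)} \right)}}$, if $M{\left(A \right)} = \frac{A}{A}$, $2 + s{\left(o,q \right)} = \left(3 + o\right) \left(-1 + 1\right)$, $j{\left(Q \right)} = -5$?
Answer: $\frac{2 \sqrt{42347549}}{9371} \approx 1.3889$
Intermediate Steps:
$s{\left(o,q \right)} = -2$ ($s{\left(o,q \right)} = -2 + \left(3 + o\right) \left(-1 + 1\right) = -2 + \left(3 + o\right) 0 = -2 + 0 = -2$)
$M{\left(A \right)} = 1$
$\sqrt{\frac{O - 8378}{-1166 + 10537} + M{\left(s{\left(j{\left(4 \right)},-8 \right)} \right)}} = \sqrt{\frac{17083 - 8378}{-1166 + 10537} + 1} = \sqrt{\frac{8705}{9371} + 1} = \sqrt{\frac{18076}{9371}} = \frac{2 \sqrt{42347549}}{9371}$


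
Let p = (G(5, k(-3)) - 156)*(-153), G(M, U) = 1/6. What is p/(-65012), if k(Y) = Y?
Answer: -47685/130024 ≈ -0.36674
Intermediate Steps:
G(M, U) = 1/6
p = 47685/2 (p = (1/6 - 156)*(-153) = -935/6*(-153) = 47685/2 ≈ 23843.)
p/(-65012) = (47685/2)/(-65012) = (47685/2)*(-1/65012) = -47685/130024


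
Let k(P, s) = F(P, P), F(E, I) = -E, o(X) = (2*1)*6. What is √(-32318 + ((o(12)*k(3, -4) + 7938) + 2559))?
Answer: I*√21857 ≈ 147.84*I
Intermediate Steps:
o(X) = 12 (o(X) = 2*6 = 12)
k(P, s) = -P
√(-32318 + ((o(12)*k(3, -4) + 7938) + 2559)) = √(-32318 + ((12*(-1*3) + 7938) + 2559)) = √(-32318 + ((12*(-3) + 7938) + 2559)) = √(-32318 + ((-36 + 7938) + 2559)) = √(-32318 + (7902 + 2559)) = √(-32318 + 10461) = √(-21857) = I*√21857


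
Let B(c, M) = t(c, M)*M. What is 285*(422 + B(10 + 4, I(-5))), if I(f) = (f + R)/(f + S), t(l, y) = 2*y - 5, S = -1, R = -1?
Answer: 119415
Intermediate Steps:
t(l, y) = -5 + 2*y
I(f) = 1 (I(f) = (f - 1)/(f - 1) = (-1 + f)/(-1 + f) = 1)
B(c, M) = M*(-5 + 2*M) (B(c, M) = (-5 + 2*M)*M = M*(-5 + 2*M))
285*(422 + B(10 + 4, I(-5))) = 285*(422 + 1*(-5 + 2*1)) = 285*(422 + 1*(-5 + 2)) = 285*(422 + 1*(-3)) = 285*(422 - 3) = 285*419 = 119415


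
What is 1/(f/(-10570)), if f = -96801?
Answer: 10570/96801 ≈ 0.10919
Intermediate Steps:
1/(f/(-10570)) = 1/(-96801/(-10570)) = 1/(-96801*(-1/10570)) = 1/(96801/10570) = 10570/96801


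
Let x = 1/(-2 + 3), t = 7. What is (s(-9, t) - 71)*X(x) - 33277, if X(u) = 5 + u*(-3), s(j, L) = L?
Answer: -33405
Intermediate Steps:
x = 1 (x = 1/1 = 1)
X(u) = 5 - 3*u
(s(-9, t) - 71)*X(x) - 33277 = (7 - 71)*(5 - 3*1) - 33277 = -64*(5 - 3) - 33277 = -64*2 - 33277 = -128 - 33277 = -33405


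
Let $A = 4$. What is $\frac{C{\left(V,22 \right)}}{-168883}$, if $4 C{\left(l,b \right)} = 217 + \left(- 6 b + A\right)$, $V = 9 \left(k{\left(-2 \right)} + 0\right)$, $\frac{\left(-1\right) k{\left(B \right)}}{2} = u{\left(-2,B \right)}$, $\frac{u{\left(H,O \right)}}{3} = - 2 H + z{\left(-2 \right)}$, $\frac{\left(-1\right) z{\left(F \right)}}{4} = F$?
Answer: $- \frac{89}{675532} \approx -0.00013175$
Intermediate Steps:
$z{\left(F \right)} = - 4 F$
$u{\left(H,O \right)} = 24 - 6 H$ ($u{\left(H,O \right)} = 3 \left(- 2 H - -8\right) = 3 \left(- 2 H + 8\right) = 3 \left(8 - 2 H\right) = 24 - 6 H$)
$k{\left(B \right)} = -72$ ($k{\left(B \right)} = - 2 \left(24 - -12\right) = - 2 \left(24 + 12\right) = \left(-2\right) 36 = -72$)
$V = -648$ ($V = 9 \left(-72 + 0\right) = 9 \left(-72\right) = -648$)
$C{\left(l,b \right)} = \frac{221}{4} - \frac{3 b}{2}$ ($C{\left(l,b \right)} = \frac{217 - \left(-4 + 6 b\right)}{4} = \frac{221 - 6 b}{4} = \frac{221}{4} - \frac{3 b}{2}$)
$\frac{C{\left(V,22 \right)}}{-168883} = \frac{\frac{221}{4} - 33}{-168883} = \left(\frac{221}{4} - 33\right) \left(- \frac{1}{168883}\right) = \frac{89}{4} \left(- \frac{1}{168883}\right) = - \frac{89}{675532}$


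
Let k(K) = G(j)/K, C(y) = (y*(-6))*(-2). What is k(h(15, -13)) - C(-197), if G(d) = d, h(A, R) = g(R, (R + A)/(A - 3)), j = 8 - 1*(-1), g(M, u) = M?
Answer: 30723/13 ≈ 2363.3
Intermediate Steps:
j = 9 (j = 8 + 1 = 9)
h(A, R) = R
C(y) = 12*y (C(y) = -6*y*(-2) = 12*y)
k(K) = 9/K
k(h(15, -13)) - C(-197) = 9/(-13) - 12*(-197) = 9*(-1/13) - 1*(-2364) = -9/13 + 2364 = 30723/13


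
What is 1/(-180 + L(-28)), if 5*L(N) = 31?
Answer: -5/869 ≈ -0.0057537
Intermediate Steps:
L(N) = 31/5 (L(N) = (⅕)*31 = 31/5)
1/(-180 + L(-28)) = 1/(-180 + 31/5) = 1/(-869/5) = -5/869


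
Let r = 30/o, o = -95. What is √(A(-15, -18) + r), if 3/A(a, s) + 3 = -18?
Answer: I*√8113/133 ≈ 0.67723*I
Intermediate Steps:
A(a, s) = -⅐ (A(a, s) = 3/(-3 - 18) = 3/(-21) = 3*(-1/21) = -⅐)
r = -6/19 (r = 30/(-95) = 30*(-1/95) = -6/19 ≈ -0.31579)
√(A(-15, -18) + r) = √(-⅐ - 6/19) = √(-61/133) = I*√8113/133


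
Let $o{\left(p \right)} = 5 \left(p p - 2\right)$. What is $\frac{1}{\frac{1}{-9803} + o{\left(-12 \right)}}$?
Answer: $\frac{9803}{6960129} \approx 0.0014085$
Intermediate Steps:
$o{\left(p \right)} = -10 + 5 p^{2}$ ($o{\left(p \right)} = 5 \left(p^{2} - 2\right) = 5 \left(-2 + p^{2}\right) = -10 + 5 p^{2}$)
$\frac{1}{\frac{1}{-9803} + o{\left(-12 \right)}} = \frac{1}{\frac{1}{-9803} - \left(10 - 5 \left(-12\right)^{2}\right)} = \frac{1}{- \frac{1}{9803} + \left(-10 + 5 \cdot 144\right)} = \frac{1}{- \frac{1}{9803} + \left(-10 + 720\right)} = \frac{1}{- \frac{1}{9803} + 710} = \frac{1}{\frac{6960129}{9803}} = \frac{9803}{6960129}$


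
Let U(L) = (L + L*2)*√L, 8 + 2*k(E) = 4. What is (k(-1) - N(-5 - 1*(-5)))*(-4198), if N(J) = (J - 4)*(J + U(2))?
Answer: 8396 - 100752*√2 ≈ -1.3409e+5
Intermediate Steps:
k(E) = -2 (k(E) = -4 + (½)*4 = -4 + 2 = -2)
U(L) = 3*L^(3/2) (U(L) = (L + 2*L)*√L = (3*L)*√L = 3*L^(3/2))
N(J) = (-4 + J)*(J + 6*√2) (N(J) = (J - 4)*(J + 3*2^(3/2)) = (-4 + J)*(J + 3*(2*√2)) = (-4 + J)*(J + 6*√2))
(k(-1) - N(-5 - 1*(-5)))*(-4198) = (-2 - ((-5 - 1*(-5))² - 24*√2 - 4*(-5 - 1*(-5)) + 6*(-5 - 1*(-5))*√2))*(-4198) = (-2 - ((-5 + 5)² - 24*√2 - 4*(-5 + 5) + 6*(-5 + 5)*√2))*(-4198) = (-2 - (0² - 24*√2 - 4*0 + 6*0*√2))*(-4198) = (-2 - (0 - 24*√2 + 0 + 0))*(-4198) = (-2 - (-24)*√2)*(-4198) = (-2 + 24*√2)*(-4198) = 8396 - 100752*√2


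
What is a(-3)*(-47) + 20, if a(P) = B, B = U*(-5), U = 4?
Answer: 960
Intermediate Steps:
B = -20 (B = 4*(-5) = -20)
a(P) = -20
a(-3)*(-47) + 20 = -20*(-47) + 20 = 940 + 20 = 960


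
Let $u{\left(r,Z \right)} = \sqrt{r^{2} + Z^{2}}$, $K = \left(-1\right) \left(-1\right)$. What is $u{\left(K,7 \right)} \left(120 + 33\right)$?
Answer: $765 \sqrt{2} \approx 1081.9$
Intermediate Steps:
$K = 1$
$u{\left(r,Z \right)} = \sqrt{Z^{2} + r^{2}}$
$u{\left(K,7 \right)} \left(120 + 33\right) = \sqrt{7^{2} + 1^{2}} \left(120 + 33\right) = \sqrt{49 + 1} \cdot 153 = \sqrt{50} \cdot 153 = 5 \sqrt{2} \cdot 153 = 765 \sqrt{2}$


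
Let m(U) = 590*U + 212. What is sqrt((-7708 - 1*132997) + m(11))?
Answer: I*sqrt(134003) ≈ 366.06*I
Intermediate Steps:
m(U) = 212 + 590*U
sqrt((-7708 - 1*132997) + m(11)) = sqrt((-7708 - 1*132997) + (212 + 590*11)) = sqrt((-7708 - 132997) + (212 + 6490)) = sqrt(-140705 + 6702) = sqrt(-134003) = I*sqrt(134003)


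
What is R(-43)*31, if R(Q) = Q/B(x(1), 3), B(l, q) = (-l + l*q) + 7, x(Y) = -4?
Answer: 1333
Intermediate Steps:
B(l, q) = 7 - l + l*q
R(Q) = -Q (R(Q) = Q/(7 - 1*(-4) - 4*3) = Q/(7 + 4 - 12) = Q/(-1) = Q*(-1) = -Q)
R(-43)*31 = -1*(-43)*31 = 43*31 = 1333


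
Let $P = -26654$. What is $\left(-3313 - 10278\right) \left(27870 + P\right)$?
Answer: $-16526656$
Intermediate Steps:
$\left(-3313 - 10278\right) \left(27870 + P\right) = \left(-3313 - 10278\right) \left(27870 - 26654\right) = \left(-13591\right) 1216 = -16526656$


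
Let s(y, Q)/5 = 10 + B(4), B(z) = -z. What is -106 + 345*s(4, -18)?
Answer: 10244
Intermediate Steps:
s(y, Q) = 30 (s(y, Q) = 5*(10 - 1*4) = 5*(10 - 4) = 5*6 = 30)
-106 + 345*s(4, -18) = -106 + 345*30 = -106 + 10350 = 10244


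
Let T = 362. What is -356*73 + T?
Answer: -25626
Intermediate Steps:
-356*73 + T = -356*73 + 362 = -25988 + 362 = -25626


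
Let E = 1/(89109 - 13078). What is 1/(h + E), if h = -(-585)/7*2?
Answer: 532217/88956277 ≈ 0.0059829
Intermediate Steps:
E = 1/76031 ≈ 1.3153e-5
h = 1170/7 (h = -(-585)/7*2 = -15*(-39/7)*2 = (585/7)*2 = 1170/7 ≈ 167.14)
1/(h + E) = 1/(1170/7 + 1/76031) = 1/(88956277/532217) = 532217/88956277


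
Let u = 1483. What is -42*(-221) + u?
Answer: 10765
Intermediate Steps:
-42*(-221) + u = -42*(-221) + 1483 = 9282 + 1483 = 10765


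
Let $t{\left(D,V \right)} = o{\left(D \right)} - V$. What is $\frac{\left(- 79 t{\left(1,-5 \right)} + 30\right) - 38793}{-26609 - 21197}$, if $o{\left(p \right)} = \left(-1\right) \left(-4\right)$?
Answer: $\frac{19737}{23903} \approx 0.82571$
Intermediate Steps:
$o{\left(p \right)} = 4$
$t{\left(D,V \right)} = 4 - V$
$\frac{\left(- 79 t{\left(1,-5 \right)} + 30\right) - 38793}{-26609 - 21197} = \frac{\left(- 79 \left(4 - -5\right) + 30\right) - 38793}{-26609 - 21197} = \frac{\left(- 79 \left(4 + 5\right) + 30\right) - 38793}{-47806} = \left(\left(\left(-79\right) 9 + 30\right) - 38793\right) \left(- \frac{1}{47806}\right) = \left(\left(-711 + 30\right) - 38793\right) \left(- \frac{1}{47806}\right) = \left(-681 - 38793\right) \left(- \frac{1}{47806}\right) = \left(-39474\right) \left(- \frac{1}{47806}\right) = \frac{19737}{23903}$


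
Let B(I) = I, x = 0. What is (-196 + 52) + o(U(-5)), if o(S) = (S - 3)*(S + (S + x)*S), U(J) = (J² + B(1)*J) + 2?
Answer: 9470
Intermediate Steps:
U(J) = 2 + J + J² (U(J) = (J² + 1*J) + 2 = (J² + J) + 2 = (J + J²) + 2 = 2 + J + J²)
o(S) = (-3 + S)*(S + S²) (o(S) = (S - 3)*(S + (S + 0)*S) = (-3 + S)*(S + S*S) = (-3 + S)*(S + S²))
(-196 + 52) + o(U(-5)) = (-196 + 52) + (2 - 5 + (-5)²)*(-3 + (2 - 5 + (-5)²)² - 2*(2 - 5 + (-5)²)) = -144 + (2 - 5 + 25)*(-3 + (2 - 5 + 25)² - 2*(2 - 5 + 25)) = -144 + 22*(-3 + 22² - 2*22) = -144 + 22*(-3 + 484 - 44) = -144 + 22*437 = -144 + 9614 = 9470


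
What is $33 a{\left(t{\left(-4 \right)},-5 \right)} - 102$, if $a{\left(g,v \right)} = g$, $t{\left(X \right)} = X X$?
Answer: $426$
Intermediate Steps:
$t{\left(X \right)} = X^{2}$
$33 a{\left(t{\left(-4 \right)},-5 \right)} - 102 = 33 \left(-4\right)^{2} - 102 = 33 \cdot 16 - 102 = 528 - 102 = 426$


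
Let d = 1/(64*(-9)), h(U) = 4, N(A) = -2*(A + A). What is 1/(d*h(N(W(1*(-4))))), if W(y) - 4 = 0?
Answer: -144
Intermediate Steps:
W(y) = 4 (W(y) = 4 + 0 = 4)
N(A) = -4*A
d = -1/576 (d = 1/(-576) = -1/576 ≈ -0.0017361)
1/(d*h(N(W(1*(-4))))) = 1/(-1/576*4) = 1/(-1/144) = -144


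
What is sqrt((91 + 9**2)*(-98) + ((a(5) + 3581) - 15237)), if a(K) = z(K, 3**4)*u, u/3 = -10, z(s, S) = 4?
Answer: 2*I*sqrt(7158) ≈ 169.21*I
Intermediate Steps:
u = -30 (u = 3*(-10) = -30)
a(K) = -120 (a(K) = 4*(-30) = -120)
sqrt((91 + 9**2)*(-98) + ((a(5) + 3581) - 15237)) = sqrt((91 + 9**2)*(-98) + ((-120 + 3581) - 15237)) = sqrt((91 + 81)*(-98) + (3461 - 15237)) = sqrt(172*(-98) - 11776) = sqrt(-16856 - 11776) = sqrt(-28632) = 2*I*sqrt(7158)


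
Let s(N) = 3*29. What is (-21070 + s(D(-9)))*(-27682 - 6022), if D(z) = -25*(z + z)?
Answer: 707211032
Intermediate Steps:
D(z) = -50*z
s(N) = 87
(-21070 + s(D(-9)))*(-27682 - 6022) = (-21070 + 87)*(-27682 - 6022) = -20983*(-33704) = 707211032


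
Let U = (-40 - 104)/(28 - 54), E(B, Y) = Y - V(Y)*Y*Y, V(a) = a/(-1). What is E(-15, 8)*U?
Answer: 2880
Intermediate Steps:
V(a) = -a (V(a) = a*(-1) = -a)
E(B, Y) = Y + Y³ (E(B, Y) = Y - (-Y)*Y*Y = Y - (-Y²)*Y = Y - (-1)*Y³ = Y + Y³)
U = 72/13 (U = -144/(-26) = -144*(-1/26) = 72/13 ≈ 5.5385)
E(-15, 8)*U = (8 + 8³)*(72/13) = (8 + 512)*(72/13) = 520*(72/13) = 2880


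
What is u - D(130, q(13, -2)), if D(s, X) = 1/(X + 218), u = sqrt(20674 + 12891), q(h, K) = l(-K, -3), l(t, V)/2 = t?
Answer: -1/222 + 7*sqrt(685) ≈ 183.20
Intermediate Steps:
l(t, V) = 2*t
q(h, K) = -2*K (q(h, K) = 2*(-K) = -2*K)
u = 7*sqrt(685) (u = sqrt(33565) = 7*sqrt(685) ≈ 183.21)
D(s, X) = 1/(218 + X)
u - D(130, q(13, -2)) = 7*sqrt(685) - 1/(218 - 2*(-2)) = 7*sqrt(685) - 1/(218 + 4) = 7*sqrt(685) - 1/222 = -1/222 + 7*sqrt(685)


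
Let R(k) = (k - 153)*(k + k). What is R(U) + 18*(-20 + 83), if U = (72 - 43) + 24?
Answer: -9466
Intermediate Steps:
U = 53 (U = 29 + 24 = 53)
R(k) = 2*k*(-153 + k) (R(k) = (-153 + k)*(2*k) = 2*k*(-153 + k))
R(U) + 18*(-20 + 83) = 2*53*(-153 + 53) + 18*(-20 + 83) = 2*53*(-100) + 18*63 = -10600 + 1134 = -9466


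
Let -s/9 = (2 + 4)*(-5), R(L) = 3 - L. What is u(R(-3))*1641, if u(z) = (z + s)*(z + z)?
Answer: 5434992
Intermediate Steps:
s = 270 (s = -9*(2 + 4)*(-5) = -54*(-5) = -9*(-30) = 270)
u(z) = 2*z*(270 + z) (u(z) = (z + 270)*(z + z) = (270 + z)*(2*z) = 2*z*(270 + z))
u(R(-3))*1641 = (2*(3 - 1*(-3))*(270 + (3 - 1*(-3))))*1641 = (2*(3 + 3)*(270 + (3 + 3)))*1641 = (2*6*(270 + 6))*1641 = (2*6*276)*1641 = 3312*1641 = 5434992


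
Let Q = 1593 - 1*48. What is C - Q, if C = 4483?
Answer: 2938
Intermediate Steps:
Q = 1545 (Q = 1593 - 48 = 1545)
C - Q = 4483 - 1*1545 = 4483 - 1545 = 2938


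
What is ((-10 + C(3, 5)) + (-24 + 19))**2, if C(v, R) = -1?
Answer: 256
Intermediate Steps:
((-10 + C(3, 5)) + (-24 + 19))**2 = ((-10 - 1) + (-24 + 19))**2 = (-11 - 5)**2 = (-16)**2 = 256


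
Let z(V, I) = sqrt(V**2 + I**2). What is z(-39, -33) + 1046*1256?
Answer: 1313776 + 3*sqrt(290) ≈ 1.3138e+6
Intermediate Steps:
z(V, I) = sqrt(I**2 + V**2)
z(-39, -33) + 1046*1256 = sqrt((-33)**2 + (-39)**2) + 1046*1256 = sqrt(1089 + 1521) + 1313776 = sqrt(2610) + 1313776 = 3*sqrt(290) + 1313776 = 1313776 + 3*sqrt(290)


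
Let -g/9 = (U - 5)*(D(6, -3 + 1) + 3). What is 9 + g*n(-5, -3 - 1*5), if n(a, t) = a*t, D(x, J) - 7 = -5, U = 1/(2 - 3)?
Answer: 10809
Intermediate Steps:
U = -1 (U = 1/(-1) = -1)
D(x, J) = 2 (D(x, J) = 7 - 5 = 2)
g = 270 (g = -9*(-1 - 5)*(2 + 3) = -(-54)*5 = -9*(-30) = 270)
9 + g*n(-5, -3 - 1*5) = 9 + 270*(-5*(-3 - 1*5)) = 9 + 270*(-5*(-3 - 5)) = 9 + 270*(-5*(-8)) = 9 + 270*40 = 9 + 10800 = 10809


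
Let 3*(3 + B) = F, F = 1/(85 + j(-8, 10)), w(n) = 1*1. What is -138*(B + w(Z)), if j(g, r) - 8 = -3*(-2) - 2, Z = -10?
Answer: 26726/97 ≈ 275.53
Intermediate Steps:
w(n) = 1
j(g, r) = 12 (j(g, r) = 8 + (-3*(-2) - 2) = 8 + (6 - 2) = 8 + 4 = 12)
F = 1/97 (F = 1/(85 + 12) = 1/97 ≈ 0.010309)
B = -872/291 (B = -3 + (⅓)*(1/97) = -3 + 1/291 = -872/291 ≈ -2.9966)
-138*(B + w(Z)) = -138*(-872/291 + 1) = -138*(-581/291) = 26726/97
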